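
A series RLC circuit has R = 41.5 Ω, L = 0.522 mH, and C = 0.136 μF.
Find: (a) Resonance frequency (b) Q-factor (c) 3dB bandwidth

Step 1 — Resonance condition Im(Z)=0 gives ω₀ = 1/√(LC).
Step 2 — ω₀ = 1/√(0.000522·1.36e-07) = 1.187e+05 rad/s.
Step 3 — f₀ = ω₀/(2π) = 1.889e+04 Hz.
Step 4 — Series Q: Q = ω₀L/R = 1.187e+05·0.000522/41.5 = 1.493.
Step 5 — 3dB bandwidth: Δω = ω₀/Q = 7.95e+04 rad/s; BW = Δω/(2π) = 1.265e+04 Hz.

(a) f₀ = 1.889e+04 Hz  (b) Q = 1.493  (c) BW = 1.265e+04 Hz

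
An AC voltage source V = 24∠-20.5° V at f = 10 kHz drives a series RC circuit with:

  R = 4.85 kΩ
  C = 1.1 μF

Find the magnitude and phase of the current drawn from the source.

Step 1 — Angular frequency: ω = 2π·f = 2π·1e+04 = 6.283e+04 rad/s.
Step 2 — Component impedances:
  R: Z = R = 4850 Ω
  C: Z = 1/(jωC) = -j/(ω·C) = 0 - j14.47 Ω
Step 3 — Series combination: Z_total = R + C = 4850 - j14.47 Ω = 4850∠-0.2° Ω.
Step 4 — Source phasor: V = 24∠-20.5° V = 22.48 - j8.405 V.
Step 5 — Ohm's law: I = V / Z_total = (22.48 - j8.405) / (4850 - j14.47) = 0.00464 - j0.001719 A.
Step 6 — Convert to polar: |I| = 0.004948 A, ∠I = -20.3°.

I = 0.004948∠-20.3° A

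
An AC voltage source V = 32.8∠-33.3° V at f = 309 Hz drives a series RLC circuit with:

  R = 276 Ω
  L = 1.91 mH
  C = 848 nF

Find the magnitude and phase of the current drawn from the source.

Step 1 — Angular frequency: ω = 2π·f = 2π·309 = 1942 rad/s.
Step 2 — Component impedances:
  R: Z = R = 276 Ω
  L: Z = jωL = j·1942·0.00191 = 0 + j3.708 Ω
  C: Z = 1/(jωC) = -j/(ω·C) = 0 - j607.4 Ω
Step 3 — Series combination: Z_total = R + L + C = 276 - j603.7 Ω = 663.8∠-65.4° Ω.
Step 4 — Source phasor: V = 32.8∠-33.3° V = 27.41 - j18.01 V.
Step 5 — Ohm's law: I = V / Z_total = (27.41 - j18.01) / (276 - j603.7) = 0.04185 + j0.02628 A.
Step 6 — Convert to polar: |I| = 0.04941 A, ∠I = 32.1°.

I = 0.04941∠32.1° A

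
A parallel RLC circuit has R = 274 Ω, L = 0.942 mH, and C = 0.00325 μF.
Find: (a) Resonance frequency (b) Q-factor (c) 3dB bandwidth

Step 1 — Resonance: ω₀ = 1/√(LC) = 1/√(0.000942·3.25e-09) = 5.715e+05 rad/s.
Step 2 — f₀ = ω₀/(2π) = 9.096e+04 Hz.
Step 3 — Parallel Q: Q = R/(ω₀L) = 274/(5.715e+05·0.000942) = 0.5089.
Step 4 — Bandwidth: Δω = ω₀/Q = 1.123e+06 rad/s; BW = Δω/(2π) = 1.787e+05 Hz.

(a) f₀ = 9.096e+04 Hz  (b) Q = 0.5089  (c) BW = 1.787e+05 Hz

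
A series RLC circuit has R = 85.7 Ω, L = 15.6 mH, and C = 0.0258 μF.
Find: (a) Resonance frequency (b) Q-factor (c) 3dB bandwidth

Step 1 — Resonance condition Im(Z)=0 gives ω₀ = 1/√(LC).
Step 2 — ω₀ = 1/√(0.0156·2.58e-08) = 4.985e+04 rad/s.
Step 3 — f₀ = ω₀/(2π) = 7933 Hz.
Step 4 — Series Q: Q = ω₀L/R = 4.985e+04·0.0156/85.7 = 9.073.
Step 5 — 3dB bandwidth: Δω = ω₀/Q = 5494 rad/s; BW = Δω/(2π) = 874.3 Hz.

(a) f₀ = 7933 Hz  (b) Q = 9.073  (c) BW = 874.3 Hz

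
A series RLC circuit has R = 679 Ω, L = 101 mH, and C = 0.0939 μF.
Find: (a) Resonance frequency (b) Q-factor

Step 1 — Resonance condition Im(Z)=0 gives ω₀ = 1/√(LC).
Step 2 — ω₀ = 1/√(0.101·9.39e-08) = 1.027e+04 rad/s.
Step 3 — f₀ = ω₀/(2π) = 1634 Hz.
Step 4 — Series Q: Q = ω₀L/R = 1.027e+04·0.101/679 = 1.527.

(a) f₀ = 1634 Hz  (b) Q = 1.527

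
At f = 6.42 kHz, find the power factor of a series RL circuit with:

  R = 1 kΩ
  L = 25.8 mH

Step 1 — Angular frequency: ω = 2π·f = 2π·6420 = 4.034e+04 rad/s.
Step 2 — Component impedances:
  R: Z = R = 1000 Ω
  L: Z = jωL = j·4.034e+04·0.0258 = 0 + j1041 Ω
Step 3 — Series combination: Z_total = R + L = 1000 + j1041 Ω = 1443∠46.1° Ω.
Step 4 — Power factor: PF = cos(φ) = Re(Z)/|Z| = 1000/1443.3 = 0.6929.
Step 5 — Type: Im(Z) = 1041 ⇒ lagging (phase φ = 46.1°).

PF = 0.6929 (lagging, φ = 46.1°)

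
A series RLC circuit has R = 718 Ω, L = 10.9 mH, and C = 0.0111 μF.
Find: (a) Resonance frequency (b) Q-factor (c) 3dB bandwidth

Step 1 — Resonance: ω₀ = 1/√(LC) = 1/√(0.0109·1.11e-08) = 9.091e+04 rad/s.
Step 2 — f₀ = ω₀/(2π) = 1.447e+04 Hz.
Step 3 — Series Q: Q = ω₀L/R = 9.091e+04·0.0109/718 = 1.38.
Step 4 — Bandwidth: Δω = ω₀/Q = 6.587e+04 rad/s; BW = Δω/(2π) = 1.048e+04 Hz.

(a) f₀ = 1.447e+04 Hz  (b) Q = 1.38  (c) BW = 1.048e+04 Hz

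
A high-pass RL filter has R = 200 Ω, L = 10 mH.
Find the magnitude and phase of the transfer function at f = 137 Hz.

Step 1 — Angular frequency: ω = 2π·137 = 860.8 rad/s.
Step 2 — Transfer function: H(jω) = jωL/(R + jωL).
Step 3 — Numerator jωL = j·8.608; denominator R + jωL = 200 + j8.608.
Step 4 — H = 0.001849 + j0.04296.
Step 5 — Magnitude: |H| = 0.043 (-27.3 dB); phase: φ = 87.5°.

|H| = 0.043 (-27.3 dB), φ = 87.5°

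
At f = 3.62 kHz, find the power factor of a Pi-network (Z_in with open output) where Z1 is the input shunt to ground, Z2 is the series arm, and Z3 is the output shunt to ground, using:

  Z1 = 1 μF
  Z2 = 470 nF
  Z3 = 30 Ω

Step 1 — Angular frequency: ω = 2π·f = 2π·3620 = 2.275e+04 rad/s.
Step 2 — Component impedances:
  Z1: Z = 1/(jωC) = -j/(ω·C) = 0 - j43.97 Ω
  Z2: Z = 1/(jωC) = -j/(ω·C) = 0 - j93.54 Ω
  Z3: Z = R = 30 Ω
Step 3 — With open output, the series arm Z2 and the output shunt Z3 appear in series to ground: Z2 + Z3 = 30 - j93.54 Ω.
Step 4 — Parallel with input shunt Z1: Z_in = Z1 || (Z2 + Z3) = 2.927 - j30.55 Ω = 30.69∠-84.5° Ω.
Step 5 — Power factor: PF = cos(φ) = Re(Z)/|Z| = 2.9274/30.687 = 0.0954.
Step 6 — Type: Im(Z) = -30.55 ⇒ leading (phase φ = -84.5°).

PF = 0.0954 (leading, φ = -84.5°)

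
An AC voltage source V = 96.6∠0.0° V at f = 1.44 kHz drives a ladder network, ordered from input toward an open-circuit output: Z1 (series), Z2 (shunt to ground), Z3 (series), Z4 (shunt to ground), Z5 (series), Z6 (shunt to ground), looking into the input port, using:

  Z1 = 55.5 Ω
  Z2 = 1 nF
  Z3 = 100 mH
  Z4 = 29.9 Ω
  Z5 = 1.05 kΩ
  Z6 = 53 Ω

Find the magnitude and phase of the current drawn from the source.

Step 1 — Angular frequency: ω = 2π·f = 2π·1440 = 9048 rad/s.
Step 2 — Component impedances:
  Z1: Z = R = 55.5 Ω
  Z2: Z = 1/(jωC) = -j/(ω·C) = 0 - j1.105e+05 Ω
  Z3: Z = jωL = j·9048·0.1 = 0 + j904.8 Ω
  Z4: Z = R = 29.9 Ω
  Z5: Z = R = 1050 Ω
  Z6: Z = R = 53 Ω
Step 3 — Ladder network (open output): work backward from the far end, alternating series and parallel combinations. Z_in = 85.09 + j912.2 Ω = 916.2∠84.7° Ω.
Step 4 — Source phasor: V = 96.6∠0.0° V = 96.6 V.
Step 5 — Ohm's law: I = V / Z_total = (96.6) / (85.09 + j912.2) = 0.009792 - j0.105 A.
Step 6 — Convert to polar: |I| = 0.1054 A, ∠I = -84.7°.

I = 0.1054∠-84.7° A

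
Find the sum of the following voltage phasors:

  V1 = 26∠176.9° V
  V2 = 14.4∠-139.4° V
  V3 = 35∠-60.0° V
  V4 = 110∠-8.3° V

Step 1 — Convert each phasor to rectangular form:
  V1 = 26·(cos(176.9°) + j·sin(176.9°)) = -25.96 + j1.406 V
  V2 = 14.4·(cos(-139.4°) + j·sin(-139.4°)) = -10.93 - j9.371 V
  V3 = 35·(cos(-60.0°) + j·sin(-60.0°)) = 17.5 - j30.31 V
  V4 = 110·(cos(-8.3°) + j·sin(-8.3°)) = 108.8 - j15.88 V
Step 2 — Sum components: V_total = 89.45 - j54.16 V.
Step 3 — Convert to polar: |V_total| = 104.6 V, ∠V_total = -31.2°.

V_total = 104.6∠-31.2° V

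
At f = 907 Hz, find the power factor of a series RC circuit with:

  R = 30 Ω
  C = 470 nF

Step 1 — Angular frequency: ω = 2π·f = 2π·907 = 5699 rad/s.
Step 2 — Component impedances:
  R: Z = R = 30 Ω
  C: Z = 1/(jωC) = -j/(ω·C) = 0 - j373.3 Ω
Step 3 — Series combination: Z_total = R + C = 30 - j373.3 Ω = 374.6∠-85.4° Ω.
Step 4 — Power factor: PF = cos(φ) = Re(Z)/|Z| = 30/374.55 = 0.0801.
Step 5 — Type: Im(Z) = -373.3 ⇒ leading (phase φ = -85.4°).

PF = 0.0801 (leading, φ = -85.4°)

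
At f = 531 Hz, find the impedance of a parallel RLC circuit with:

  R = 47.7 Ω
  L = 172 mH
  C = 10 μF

Step 1 — Angular frequency: ω = 2π·f = 2π·531 = 3336 rad/s.
Step 2 — Component impedances:
  R: Z = R = 47.7 Ω
  L: Z = jωL = j·3336·0.172 = 0 + j573.9 Ω
  C: Z = 1/(jωC) = -j/(ω·C) = 0 - j29.97 Ω
Step 3 — Parallel combination: 1/Z_total = 1/R + 1/L + 1/C; Z_total = 14.56 - j21.97 Ω = 26.36∠-56.5° Ω.

Z = 14.56 - j21.97 Ω = 26.36∠-56.5° Ω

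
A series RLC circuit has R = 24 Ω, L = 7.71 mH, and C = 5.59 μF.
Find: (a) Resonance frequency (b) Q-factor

Step 1 — Resonance condition Im(Z)=0 gives ω₀ = 1/√(LC).
Step 2 — ω₀ = 1/√(0.00771·5.59e-06) = 4817 rad/s.
Step 3 — f₀ = ω₀/(2π) = 766.6 Hz.
Step 4 — Series Q: Q = ω₀L/R = 4817·0.00771/24 = 1.547.

(a) f₀ = 766.6 Hz  (b) Q = 1.547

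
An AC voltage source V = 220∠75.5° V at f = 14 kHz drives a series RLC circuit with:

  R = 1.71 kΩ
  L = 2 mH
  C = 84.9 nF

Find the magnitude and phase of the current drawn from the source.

Step 1 — Angular frequency: ω = 2π·f = 2π·1.4e+04 = 8.796e+04 rad/s.
Step 2 — Component impedances:
  R: Z = R = 1710 Ω
  L: Z = jωL = j·8.796e+04·0.002 = 0 + j175.9 Ω
  C: Z = 1/(jωC) = -j/(ω·C) = 0 - j133.9 Ω
Step 3 — Series combination: Z_total = R + L + C = 1710 + j42.03 Ω = 1711∠1.4° Ω.
Step 4 — Source phasor: V = 220∠75.5° V = 55.08 + j213 V.
Step 5 — Ohm's law: I = V / Z_total = (55.08 + j213) / (1710 + j42.03) = 0.03525 + j0.1237 A.
Step 6 — Convert to polar: |I| = 0.1286 A, ∠I = 74.1°.

I = 0.1286∠74.1° A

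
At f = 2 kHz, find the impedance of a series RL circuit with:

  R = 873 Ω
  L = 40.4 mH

Step 1 — Angular frequency: ω = 2π·f = 2π·2000 = 1.257e+04 rad/s.
Step 2 — Component impedances:
  R: Z = R = 873 Ω
  L: Z = jωL = j·1.257e+04·0.0404 = 0 + j507.7 Ω
Step 3 — Series combination: Z_total = R + L = 873 + j507.7 Ω = 1010∠30.2° Ω.

Z = 873 + j507.7 Ω = 1010∠30.2° Ω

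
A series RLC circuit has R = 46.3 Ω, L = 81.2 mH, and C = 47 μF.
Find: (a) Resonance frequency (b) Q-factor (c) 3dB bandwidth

Step 1 — Resonance condition Im(Z)=0 gives ω₀ = 1/√(LC).
Step 2 — ω₀ = 1/√(0.0812·4.7e-05) = 511.9 rad/s.
Step 3 — f₀ = ω₀/(2π) = 81.47 Hz.
Step 4 — Series Q: Q = ω₀L/R = 511.9·0.0812/46.3 = 0.8977.
Step 5 — 3dB bandwidth: Δω = ω₀/Q = 570.2 rad/s; BW = Δω/(2π) = 90.75 Hz.

(a) f₀ = 81.47 Hz  (b) Q = 0.8977  (c) BW = 90.75 Hz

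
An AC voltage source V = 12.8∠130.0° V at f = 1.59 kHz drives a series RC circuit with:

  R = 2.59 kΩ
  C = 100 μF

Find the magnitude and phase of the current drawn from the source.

Step 1 — Angular frequency: ω = 2π·f = 2π·1590 = 9990 rad/s.
Step 2 — Component impedances:
  R: Z = R = 2590 Ω
  C: Z = 1/(jωC) = -j/(ω·C) = 0 - j1.001 Ω
Step 3 — Series combination: Z_total = R + C = 2590 - j1.001 Ω = 2590∠-0.0° Ω.
Step 4 — Source phasor: V = 12.8∠130.0° V = -8.228 + j9.805 V.
Step 5 — Ohm's law: I = V / Z_total = (-8.228 + j9.805) / (2590 - j1.001) = -0.003178 + j0.003785 A.
Step 6 — Convert to polar: |I| = 0.004942 A, ∠I = 130.0°.

I = 0.004942∠130.0° A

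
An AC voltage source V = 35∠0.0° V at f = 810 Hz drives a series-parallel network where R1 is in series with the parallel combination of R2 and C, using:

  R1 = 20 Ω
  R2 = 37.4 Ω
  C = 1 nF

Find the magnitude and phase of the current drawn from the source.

Step 1 — Angular frequency: ω = 2π·f = 2π·810 = 5089 rad/s.
Step 2 — Component impedances:
  R1: Z = R = 20 Ω
  R2: Z = R = 37.4 Ω
  C: Z = 1/(jωC) = -j/(ω·C) = 0 - j1.965e+05 Ω
Step 3 — Parallel branch: R2 || C = 1/(1/R2 + 1/C) = 37.4 - j0.007119 Ω.
Step 4 — Series with R1: Z_total = R1 + (R2 || C) = 57.4 - j0.007119 Ω = 57.4∠-0.0° Ω.
Step 5 — Source phasor: V = 35∠0.0° V = 35 V.
Step 6 — Ohm's law: I = V / Z_total = (35) / (57.4 - j0.007119) = 0.6098 + j7.562e-05 A.
Step 7 — Convert to polar: |I| = 0.6098 A, ∠I = 0.0°.

I = 0.6098∠0.0° A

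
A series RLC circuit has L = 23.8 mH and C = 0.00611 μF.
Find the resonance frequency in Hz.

Step 1 — Resonance condition Im(Z)=0 gives ω₀ = 1/√(LC).
Step 2 — ω₀ = 1/√(0.0238·6.11e-09) = 8.293e+04 rad/s.
Step 3 — f₀ = ω₀/(2π) = 1.32e+04 Hz.

f₀ = 1.32e+04 Hz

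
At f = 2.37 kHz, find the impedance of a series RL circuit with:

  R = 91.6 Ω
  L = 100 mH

Step 1 — Angular frequency: ω = 2π·f = 2π·2370 = 1.489e+04 rad/s.
Step 2 — Component impedances:
  R: Z = R = 91.6 Ω
  L: Z = jωL = j·1.489e+04·0.1 = 0 + j1489 Ω
Step 3 — Series combination: Z_total = R + L = 91.6 + j1489 Ω = 1492∠86.5° Ω.

Z = 91.6 + j1489 Ω = 1492∠86.5° Ω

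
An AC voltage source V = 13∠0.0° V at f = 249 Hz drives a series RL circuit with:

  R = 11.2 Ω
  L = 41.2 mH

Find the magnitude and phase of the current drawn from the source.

Step 1 — Angular frequency: ω = 2π·f = 2π·249 = 1565 rad/s.
Step 2 — Component impedances:
  R: Z = R = 11.2 Ω
  L: Z = jωL = j·1565·0.0412 = 0 + j64.46 Ω
Step 3 — Series combination: Z_total = R + L = 11.2 + j64.46 Ω = 65.42∠80.1° Ω.
Step 4 — Source phasor: V = 13∠0.0° V = 13 V.
Step 5 — Ohm's law: I = V / Z_total = (13) / (11.2 + j64.46) = 0.03402 - j0.1958 A.
Step 6 — Convert to polar: |I| = 0.1987 A, ∠I = -80.1°.

I = 0.1987∠-80.1° A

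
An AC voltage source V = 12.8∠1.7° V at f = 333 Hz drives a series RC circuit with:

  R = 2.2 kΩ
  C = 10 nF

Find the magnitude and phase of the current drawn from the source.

Step 1 — Angular frequency: ω = 2π·f = 2π·333 = 2092 rad/s.
Step 2 — Component impedances:
  R: Z = R = 2200 Ω
  C: Z = 1/(jωC) = -j/(ω·C) = 0 - j4.779e+04 Ω
Step 3 — Series combination: Z_total = R + C = 2200 - j4.779e+04 Ω = 4.784e+04∠-87.4° Ω.
Step 4 — Source phasor: V = 12.8∠1.7° V = 12.79 + j0.3797 V.
Step 5 — Ohm's law: I = V / Z_total = (12.79 + j0.3797) / (2200 - j4.779e+04) = 4.368e-06 + j0.0002675 A.
Step 6 — Convert to polar: |I| = 0.0002675 A, ∠I = 89.1°.

I = 0.0002675∠89.1° A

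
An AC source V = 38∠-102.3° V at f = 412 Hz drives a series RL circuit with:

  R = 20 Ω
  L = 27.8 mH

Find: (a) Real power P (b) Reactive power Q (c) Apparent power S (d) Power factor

Step 1 — Angular frequency: ω = 2π·f = 2π·412 = 2589 rad/s.
Step 2 — Component impedances:
  R: Z = R = 20 Ω
  L: Z = jωL = j·2589·0.0278 = 0 + j71.97 Ω
Step 3 — Series combination: Z_total = R + L = 20 + j71.97 Ω = 74.69∠74.5° Ω.
Step 4 — Source phasor: V = 38∠-102.3° V = -8.095 - j37.13 V.
Step 5 — Current: I = V / Z = -0.5079 - j0.02868 A = 0.5088∠-176.8° A.
Step 6 — Complex power: S = V·I* = 5.177 + j18.63 VA.
Step 7 — Real power: P = Re(S) = 5.177 W.
Step 8 — Reactive power: Q = Im(S) = 18.63 VAR.
Step 9 — Apparent power: |S| = 19.33 VA.
Step 10 — Power factor: PF = P/|S| = 0.2678 (lagging).

(a) P = 5.177 W  (b) Q = 18.63 VAR  (c) S = 19.33 VA  (d) PF = 0.2678 (lagging)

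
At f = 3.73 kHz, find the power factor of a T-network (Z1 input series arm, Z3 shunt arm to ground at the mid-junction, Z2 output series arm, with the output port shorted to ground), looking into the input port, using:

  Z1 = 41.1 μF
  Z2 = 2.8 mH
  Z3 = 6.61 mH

Step 1 — Angular frequency: ω = 2π·f = 2π·3730 = 2.344e+04 rad/s.
Step 2 — Component impedances:
  Z1: Z = 1/(jωC) = -j/(ω·C) = 0 - j1.038 Ω
  Z2: Z = jωL = j·2.344e+04·0.0028 = 0 + j65.62 Ω
  Z3: Z = jωL = j·2.344e+04·0.00661 = 0 + j154.9 Ω
Step 3 — With the output port shorted to ground, the output series arm Z2 runs from the junction to ground; the shunt arm Z3 also runs from the junction to ground. They appear in parallel: Z3 || Z2 = 0 + j46.1 Ω.
Step 4 — Series with input arm Z1: Z_in = Z1 + (Z3 || Z2) = 0 + j45.06 Ω = 45.06∠90.0° Ω.
Step 5 — Power factor: PF = cos(φ) = Re(Z)/|Z| = 0/45.06 = 0.
Step 6 — Type: Im(Z) = 45.06 ⇒ lagging (phase φ = 90.0°).

PF = 0 (lagging, φ = 90.0°)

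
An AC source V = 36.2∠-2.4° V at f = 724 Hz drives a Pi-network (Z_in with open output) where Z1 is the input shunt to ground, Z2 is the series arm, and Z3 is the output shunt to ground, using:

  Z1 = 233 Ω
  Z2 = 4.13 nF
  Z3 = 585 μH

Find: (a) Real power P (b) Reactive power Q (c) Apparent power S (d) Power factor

Step 1 — Angular frequency: ω = 2π·f = 2π·724 = 4549 rad/s.
Step 2 — Component impedances:
  Z1: Z = R = 233 Ω
  Z2: Z = 1/(jωC) = -j/(ω·C) = 0 - j5.323e+04 Ω
  Z3: Z = jωL = j·4549·0.000585 = 0 + j2.661 Ω
Step 3 — With open output, the series arm Z2 and the output shunt Z3 appear in series to ground: Z2 + Z3 = 0 - j5.322e+04 Ω.
Step 4 — Parallel with input shunt Z1: Z_in = Z1 || (Z2 + Z3) = 233 - j1.02 Ω = 233∠-0.3° Ω.
Step 5 — Source phasor: V = 36.2∠-2.4° V = 36.17 - j1.516 V.
Step 6 — Current: I = V / Z = 0.1553 - j0.005826 A = 0.1554∠-2.1° A.
Step 7 — Complex power: S = V·I* = 5.624 - j0.02462 VA.
Step 8 — Real power: P = Re(S) = 5.624 W.
Step 9 — Reactive power: Q = Im(S) = -0.02462 VAR.
Step 10 — Apparent power: |S| = 5.624 VA.
Step 11 — Power factor: PF = P/|S| = 1 (leading).

(a) P = 5.624 W  (b) Q = -0.02462 VAR  (c) S = 5.624 VA  (d) PF = 1 (leading)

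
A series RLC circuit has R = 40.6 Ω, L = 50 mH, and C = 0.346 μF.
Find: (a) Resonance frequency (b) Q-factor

Step 1 — Resonance condition Im(Z)=0 gives ω₀ = 1/√(LC).
Step 2 — ω₀ = 1/√(0.05·3.46e-07) = 7603 rad/s.
Step 3 — f₀ = ω₀/(2π) = 1210 Hz.
Step 4 — Series Q: Q = ω₀L/R = 7603·0.05/40.6 = 9.363.

(a) f₀ = 1210 Hz  (b) Q = 9.363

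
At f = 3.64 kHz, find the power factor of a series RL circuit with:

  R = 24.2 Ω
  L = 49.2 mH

Step 1 — Angular frequency: ω = 2π·f = 2π·3640 = 2.287e+04 rad/s.
Step 2 — Component impedances:
  R: Z = R = 24.2 Ω
  L: Z = jωL = j·2.287e+04·0.0492 = 0 + j1125 Ω
Step 3 — Series combination: Z_total = R + L = 24.2 + j1125 Ω = 1126∠88.8° Ω.
Step 4 — Power factor: PF = cos(φ) = Re(Z)/|Z| = 24.2/1125.5 = 0.0215.
Step 5 — Type: Im(Z) = 1125 ⇒ lagging (phase φ = 88.8°).

PF = 0.0215 (lagging, φ = 88.8°)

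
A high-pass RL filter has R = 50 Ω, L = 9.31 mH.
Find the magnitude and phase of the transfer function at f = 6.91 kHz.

Step 1 — Angular frequency: ω = 2π·6910 = 4.342e+04 rad/s.
Step 2 — Transfer function: H(jω) = jωL/(R + jωL).
Step 3 — Numerator jωL = j·404.2; denominator R + jωL = 50 + j404.2.
Step 4 — H = 0.9849 + j0.1218.
Step 5 — Magnitude: |H| = 0.9924 (-0.1 dB); phase: φ = 7.1°.

|H| = 0.9924 (-0.1 dB), φ = 7.1°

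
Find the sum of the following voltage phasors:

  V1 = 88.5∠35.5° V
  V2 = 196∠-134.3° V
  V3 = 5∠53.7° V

Step 1 — Convert each phasor to rectangular form:
  V1 = 88.5·(cos(35.5°) + j·sin(35.5°)) = 72.05 + j51.39 V
  V2 = 196·(cos(-134.3°) + j·sin(-134.3°)) = -136.9 - j140.3 V
  V3 = 5·(cos(53.7°) + j·sin(53.7°)) = 2.96 + j4.03 V
Step 2 — Sum components: V_total = -61.88 - j84.85 V.
Step 3 — Convert to polar: |V_total| = 105 V, ∠V_total = -126.1°.

V_total = 105∠-126.1° V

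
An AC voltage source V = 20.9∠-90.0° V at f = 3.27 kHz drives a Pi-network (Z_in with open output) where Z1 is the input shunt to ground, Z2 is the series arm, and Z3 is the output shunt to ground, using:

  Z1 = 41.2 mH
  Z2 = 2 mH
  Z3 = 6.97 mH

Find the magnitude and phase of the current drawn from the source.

Step 1 — Angular frequency: ω = 2π·f = 2π·3270 = 2.055e+04 rad/s.
Step 2 — Component impedances:
  Z1: Z = jωL = j·2.055e+04·0.0412 = 0 + j846.5 Ω
  Z2: Z = jωL = j·2.055e+04·0.002 = 0 + j41.09 Ω
  Z3: Z = jωL = j·2.055e+04·0.00697 = 0 + j143.2 Ω
Step 3 — With open output, the series arm Z2 and the output shunt Z3 appear in series to ground: Z2 + Z3 = 0 + j184.3 Ω.
Step 4 — Parallel with input shunt Z1: Z_in = Z1 || (Z2 + Z3) = 0 + j151.3 Ω = 151.3∠90.0° Ω.
Step 5 — Source phasor: V = 20.9∠-90.0° V = 0 - j20.9 V.
Step 6 — Ohm's law: I = V / Z_total = (0 - j20.9) / (0 + j151.3) = -0.1381 A.
Step 7 — Convert to polar: |I| = 0.1381 A, ∠I = -180.0°.

I = 0.1381∠-180.0° A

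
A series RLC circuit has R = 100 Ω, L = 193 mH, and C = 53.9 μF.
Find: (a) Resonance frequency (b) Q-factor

Step 1 — Resonance condition Im(Z)=0 gives ω₀ = 1/√(LC).
Step 2 — ω₀ = 1/√(0.193·5.39e-05) = 310 rad/s.
Step 3 — f₀ = ω₀/(2π) = 49.35 Hz.
Step 4 — Series Q: Q = ω₀L/R = 310·0.193/100 = 0.5984.

(a) f₀ = 49.35 Hz  (b) Q = 0.5984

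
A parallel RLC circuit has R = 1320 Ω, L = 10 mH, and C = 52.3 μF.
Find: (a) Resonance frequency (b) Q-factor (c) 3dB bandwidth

Step 1 — Resonance: ω₀ = 1/√(LC) = 1/√(0.01·5.23e-05) = 1383 rad/s.
Step 2 — f₀ = ω₀/(2π) = 220.1 Hz.
Step 3 — Parallel Q: Q = R/(ω₀L) = 1320/(1383·0.01) = 95.46.
Step 4 — Bandwidth: Δω = ω₀/Q = 14.49 rad/s; BW = Δω/(2π) = 2.305 Hz.

(a) f₀ = 220.1 Hz  (b) Q = 95.46  (c) BW = 2.305 Hz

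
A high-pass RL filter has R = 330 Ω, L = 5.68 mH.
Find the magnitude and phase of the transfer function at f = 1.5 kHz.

Step 1 — Angular frequency: ω = 2π·1500 = 9425 rad/s.
Step 2 — Transfer function: H(jω) = jωL/(R + jωL).
Step 3 — Numerator jωL = j·53.53; denominator R + jωL = 330 + j53.53.
Step 4 — H = 0.02564 + j0.1581.
Step 5 — Magnitude: |H| = 0.1601 (-15.9 dB); phase: φ = 80.8°.

|H| = 0.1601 (-15.9 dB), φ = 80.8°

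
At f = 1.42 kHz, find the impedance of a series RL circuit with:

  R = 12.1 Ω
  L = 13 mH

Step 1 — Angular frequency: ω = 2π·f = 2π·1420 = 8922 rad/s.
Step 2 — Component impedances:
  R: Z = R = 12.1 Ω
  L: Z = jωL = j·8922·0.013 = 0 + j116 Ω
Step 3 — Series combination: Z_total = R + L = 12.1 + j116 Ω = 116.6∠84.0° Ω.

Z = 12.1 + j116 Ω = 116.6∠84.0° Ω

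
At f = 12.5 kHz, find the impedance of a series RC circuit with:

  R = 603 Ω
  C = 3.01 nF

Step 1 — Angular frequency: ω = 2π·f = 2π·1.25e+04 = 7.854e+04 rad/s.
Step 2 — Component impedances:
  R: Z = R = 603 Ω
  C: Z = 1/(jωC) = -j/(ω·C) = 0 - j4230 Ω
Step 3 — Series combination: Z_total = R + C = 603 - j4230 Ω = 4273∠-81.9° Ω.

Z = 603 - j4230 Ω = 4273∠-81.9° Ω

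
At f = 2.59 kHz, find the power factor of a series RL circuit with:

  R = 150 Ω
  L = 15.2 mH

Step 1 — Angular frequency: ω = 2π·f = 2π·2590 = 1.627e+04 rad/s.
Step 2 — Component impedances:
  R: Z = R = 150 Ω
  L: Z = jωL = j·1.627e+04·0.0152 = 0 + j247.4 Ω
Step 3 — Series combination: Z_total = R + L = 150 + j247.4 Ω = 289.3∠58.8° Ω.
Step 4 — Power factor: PF = cos(φ) = Re(Z)/|Z| = 150/289.3 = 0.5185.
Step 5 — Type: Im(Z) = 247.4 ⇒ lagging (phase φ = 58.8°).

PF = 0.5185 (lagging, φ = 58.8°)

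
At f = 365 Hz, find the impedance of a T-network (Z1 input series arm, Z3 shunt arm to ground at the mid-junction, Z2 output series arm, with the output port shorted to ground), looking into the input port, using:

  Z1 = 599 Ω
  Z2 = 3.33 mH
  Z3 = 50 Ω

Step 1 — Angular frequency: ω = 2π·f = 2π·365 = 2293 rad/s.
Step 2 — Component impedances:
  Z1: Z = R = 599 Ω
  Z2: Z = jωL = j·2293·0.00333 = 0 + j7.637 Ω
  Z3: Z = R = 50 Ω
Step 3 — With the output port shorted to ground, the output series arm Z2 runs from the junction to ground; the shunt arm Z3 also runs from the junction to ground. They appear in parallel: Z3 || Z2 = 1.14 + j7.463 Ω.
Step 4 — Series with input arm Z1: Z_in = Z1 + (Z3 || Z2) = 600.1 + j7.463 Ω = 600.2∠0.7° Ω.

Z = 600.1 + j7.463 Ω = 600.2∠0.7° Ω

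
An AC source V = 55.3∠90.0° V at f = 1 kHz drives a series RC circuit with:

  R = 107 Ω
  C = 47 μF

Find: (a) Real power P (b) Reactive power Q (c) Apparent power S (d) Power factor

Step 1 — Angular frequency: ω = 2π·f = 2π·1000 = 6283 rad/s.
Step 2 — Component impedances:
  R: Z = R = 107 Ω
  C: Z = 1/(jωC) = -j/(ω·C) = 0 - j3.386 Ω
Step 3 — Series combination: Z_total = R + C = 107 - j3.386 Ω = 107.1∠-1.8° Ω.
Step 4 — Source phasor: V = 55.3∠90.0° V = 0 + j55.3 V.
Step 5 — Current: I = V / Z = -0.01634 + j0.5163 A = 0.5166∠91.8° A.
Step 6 — Complex power: S = V·I* = 28.55 - j0.9036 VA.
Step 7 — Real power: P = Re(S) = 28.55 W.
Step 8 — Reactive power: Q = Im(S) = -0.9036 VAR.
Step 9 — Apparent power: |S| = 28.57 VA.
Step 10 — Power factor: PF = P/|S| = 0.9995 (leading).

(a) P = 28.55 W  (b) Q = -0.9036 VAR  (c) S = 28.57 VA  (d) PF = 0.9995 (leading)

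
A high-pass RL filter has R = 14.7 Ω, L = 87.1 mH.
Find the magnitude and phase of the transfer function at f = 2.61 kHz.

Step 1 — Angular frequency: ω = 2π·2610 = 1.64e+04 rad/s.
Step 2 — Transfer function: H(jω) = jωL/(R + jωL).
Step 3 — Numerator jωL = j·1428; denominator R + jωL = 14.7 + j1428.
Step 4 — H = 0.9999 + j0.01029.
Step 5 — Magnitude: |H| = 0.9999 (-0.0 dB); phase: φ = 0.6°.

|H| = 0.9999 (-0.0 dB), φ = 0.6°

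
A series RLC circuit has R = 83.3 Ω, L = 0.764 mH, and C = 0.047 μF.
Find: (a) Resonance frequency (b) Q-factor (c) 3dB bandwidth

Step 1 — Resonance: ω₀ = 1/√(LC) = 1/√(0.000764·4.7e-08) = 1.669e+05 rad/s.
Step 2 — f₀ = ω₀/(2π) = 2.656e+04 Hz.
Step 3 — Series Q: Q = ω₀L/R = 1.669e+05·0.000764/83.3 = 1.531.
Step 4 — Bandwidth: Δω = ω₀/Q = 1.09e+05 rad/s; BW = Δω/(2π) = 1.735e+04 Hz.

(a) f₀ = 2.656e+04 Hz  (b) Q = 1.531  (c) BW = 1.735e+04 Hz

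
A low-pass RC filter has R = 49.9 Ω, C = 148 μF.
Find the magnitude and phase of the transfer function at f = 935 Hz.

Step 1 — Angular frequency: ω = 2π·935 = 5875 rad/s.
Step 2 — Transfer function: H(jω) = 1/(1 + jωRC).
Step 3 — Denominator: 1 + jωRC = 1 + j·5875·49.9·0.000148 = 1 + j43.39.
Step 4 — H = 0.000531 - j0.02304.
Step 5 — Magnitude: |H| = 0.02304 (-32.7 dB); phase: φ = -88.7°.

|H| = 0.02304 (-32.7 dB), φ = -88.7°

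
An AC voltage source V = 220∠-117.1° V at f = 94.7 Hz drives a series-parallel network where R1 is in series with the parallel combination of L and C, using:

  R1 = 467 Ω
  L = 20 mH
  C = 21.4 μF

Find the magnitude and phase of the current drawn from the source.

Step 1 — Angular frequency: ω = 2π·f = 2π·94.7 = 595 rad/s.
Step 2 — Component impedances:
  R1: Z = R = 467 Ω
  L: Z = jωL = j·595·0.02 = 0 + j11.9 Ω
  C: Z = 1/(jωC) = -j/(ω·C) = 0 - j78.53 Ω
Step 3 — Parallel branch: L || C = 1/(1/L + 1/C) = 0 + j14.03 Ω.
Step 4 — Series with R1: Z_total = R1 + (L || C) = 467 + j14.03 Ω = 467.2∠1.7° Ω.
Step 5 — Source phasor: V = 220∠-117.1° V = -100.2 - j195.8 V.
Step 6 — Ohm's law: I = V / Z_total = (-100.2 - j195.8) / (467 + j14.03) = -0.227 - j0.4126 A.
Step 7 — Convert to polar: |I| = 0.4709 A, ∠I = -118.8°.

I = 0.4709∠-118.8° A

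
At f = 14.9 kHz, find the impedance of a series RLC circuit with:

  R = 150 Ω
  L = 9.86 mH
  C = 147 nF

Step 1 — Angular frequency: ω = 2π·f = 2π·1.49e+04 = 9.362e+04 rad/s.
Step 2 — Component impedances:
  R: Z = R = 150 Ω
  L: Z = jωL = j·9.362e+04·0.00986 = 0 + j923.1 Ω
  C: Z = 1/(jωC) = -j/(ω·C) = 0 - j72.66 Ω
Step 3 — Series combination: Z_total = R + L + C = 150 + j850.4 Ω = 863.6∠80.0° Ω.

Z = 150 + j850.4 Ω = 863.6∠80.0° Ω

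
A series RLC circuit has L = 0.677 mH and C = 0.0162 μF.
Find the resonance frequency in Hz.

Step 1 — Resonance condition Im(Z)=0 gives ω₀ = 1/√(LC).
Step 2 — ω₀ = 1/√(0.000677·1.62e-08) = 3.02e+05 rad/s.
Step 3 — f₀ = ω₀/(2π) = 4.806e+04 Hz.

f₀ = 4.806e+04 Hz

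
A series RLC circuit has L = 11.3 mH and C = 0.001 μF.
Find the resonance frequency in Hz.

Step 1 — Resonance condition Im(Z)=0 gives ω₀ = 1/√(LC).
Step 2 — ω₀ = 1/√(0.0113·1e-09) = 2.975e+05 rad/s.
Step 3 — f₀ = ω₀/(2π) = 4.735e+04 Hz.

f₀ = 4.735e+04 Hz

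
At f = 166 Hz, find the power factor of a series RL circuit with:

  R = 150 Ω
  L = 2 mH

Step 1 — Angular frequency: ω = 2π·f = 2π·166 = 1043 rad/s.
Step 2 — Component impedances:
  R: Z = R = 150 Ω
  L: Z = jωL = j·1043·0.002 = 0 + j2.086 Ω
Step 3 — Series combination: Z_total = R + L = 150 + j2.086 Ω = 150∠0.8° Ω.
Step 4 — Power factor: PF = cos(φ) = Re(Z)/|Z| = 150/150.01 = 0.9999.
Step 5 — Type: Im(Z) = 2.086 ⇒ lagging (phase φ = 0.8°).

PF = 0.9999 (lagging, φ = 0.8°)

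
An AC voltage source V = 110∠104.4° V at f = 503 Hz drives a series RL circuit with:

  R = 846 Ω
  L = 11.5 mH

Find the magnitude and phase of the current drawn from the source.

Step 1 — Angular frequency: ω = 2π·f = 2π·503 = 3160 rad/s.
Step 2 — Component impedances:
  R: Z = R = 846 Ω
  L: Z = jωL = j·3160·0.0115 = 0 + j36.35 Ω
Step 3 — Series combination: Z_total = R + L = 846 + j36.35 Ω = 846.8∠2.5° Ω.
Step 4 — Source phasor: V = 110∠104.4° V = -27.36 + j106.5 V.
Step 5 — Ohm's law: I = V / Z_total = (-27.36 + j106.5) / (846 + j36.35) = -0.02688 + j0.1271 A.
Step 6 — Convert to polar: |I| = 0.1299 A, ∠I = 101.9°.

I = 0.1299∠101.9° A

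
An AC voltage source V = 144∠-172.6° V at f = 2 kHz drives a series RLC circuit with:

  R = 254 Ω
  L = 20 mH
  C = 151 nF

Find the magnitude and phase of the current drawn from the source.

Step 1 — Angular frequency: ω = 2π·f = 2π·2000 = 1.257e+04 rad/s.
Step 2 — Component impedances:
  R: Z = R = 254 Ω
  L: Z = jωL = j·1.257e+04·0.02 = 0 + j251.3 Ω
  C: Z = 1/(jωC) = -j/(ω·C) = 0 - j527 Ω
Step 3 — Series combination: Z_total = R + L + C = 254 - j275.7 Ω = 374.9∠-47.3° Ω.
Step 4 — Source phasor: V = 144∠-172.6° V = -142.8 - j18.55 V.
Step 5 — Ohm's law: I = V / Z_total = (-142.8 - j18.55) / (254 - j275.7) = -0.2217 - j0.3137 A.
Step 6 — Convert to polar: |I| = 0.3842 A, ∠I = -125.3°.

I = 0.3842∠-125.3° A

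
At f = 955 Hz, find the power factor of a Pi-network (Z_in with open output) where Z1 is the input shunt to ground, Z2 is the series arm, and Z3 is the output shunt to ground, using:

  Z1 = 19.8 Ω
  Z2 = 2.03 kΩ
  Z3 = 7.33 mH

Step 1 — Angular frequency: ω = 2π·f = 2π·955 = 6000 rad/s.
Step 2 — Component impedances:
  Z1: Z = R = 19.8 Ω
  Z2: Z = R = 2030 Ω
  Z3: Z = jωL = j·6000·0.00733 = 0 + j43.98 Ω
Step 3 — With open output, the series arm Z2 and the output shunt Z3 appear in series to ground: Z2 + Z3 = 2030 + j43.98 Ω.
Step 4 — Parallel with input shunt Z1: Z_in = Z1 || (Z2 + Z3) = 19.61 + j0.004102 Ω = 19.61∠0.0° Ω.
Step 5 — Power factor: PF = cos(φ) = Re(Z)/|Z| = 19.61/19.61 = 1.
Step 6 — Type: Im(Z) = 0.004102 ⇒ lagging (phase φ = 0.0°).

PF = 1 (lagging, φ = 0.0°)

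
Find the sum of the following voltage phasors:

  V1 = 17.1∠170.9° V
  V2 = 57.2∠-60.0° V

Step 1 — Convert each phasor to rectangular form:
  V1 = 17.1·(cos(170.9°) + j·sin(170.9°)) = -16.88 + j2.705 V
  V2 = 57.2·(cos(-60.0°) + j·sin(-60.0°)) = 28.6 - j49.54 V
Step 2 — Sum components: V_total = 11.72 - j46.83 V.
Step 3 — Convert to polar: |V_total| = 48.28 V, ∠V_total = -76.0°.

V_total = 48.28∠-76.0° V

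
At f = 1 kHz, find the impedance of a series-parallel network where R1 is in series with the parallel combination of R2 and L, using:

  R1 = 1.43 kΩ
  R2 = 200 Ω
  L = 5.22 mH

Step 1 — Angular frequency: ω = 2π·f = 2π·1000 = 6283 rad/s.
Step 2 — Component impedances:
  R1: Z = R = 1430 Ω
  R2: Z = R = 200 Ω
  L: Z = jωL = j·6283·0.00522 = 0 + j32.8 Ω
Step 3 — Parallel branch: R2 || L = 1/(1/R2 + 1/L) = 5.238 + j31.94 Ω.
Step 4 — Series with R1: Z_total = R1 + (R2 || L) = 1435 + j31.94 Ω = 1436∠1.3° Ω.

Z = 1435 + j31.94 Ω = 1436∠1.3° Ω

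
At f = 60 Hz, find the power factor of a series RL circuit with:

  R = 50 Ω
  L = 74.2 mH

Step 1 — Angular frequency: ω = 2π·f = 2π·60 = 377 rad/s.
Step 2 — Component impedances:
  R: Z = R = 50 Ω
  L: Z = jωL = j·377·0.0742 = 0 + j27.97 Ω
Step 3 — Series combination: Z_total = R + L = 50 + j27.97 Ω = 57.29∠29.2° Ω.
Step 4 — Power factor: PF = cos(φ) = Re(Z)/|Z| = 50/57.293 = 0.8727.
Step 5 — Type: Im(Z) = 27.97 ⇒ lagging (phase φ = 29.2°).

PF = 0.8727 (lagging, φ = 29.2°)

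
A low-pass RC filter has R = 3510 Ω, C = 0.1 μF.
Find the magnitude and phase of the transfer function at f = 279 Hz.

Step 1 — Angular frequency: ω = 2π·279 = 1753 rad/s.
Step 2 — Transfer function: H(jω) = 1/(1 + jωRC).
Step 3 — Denominator: 1 + jωRC = 1 + j·1753·3510·1e-07 = 1 + j0.6153.
Step 4 — H = 0.7254 - j0.4463.
Step 5 — Magnitude: |H| = 0.8517 (-1.4 dB); phase: φ = -31.6°.

|H| = 0.8517 (-1.4 dB), φ = -31.6°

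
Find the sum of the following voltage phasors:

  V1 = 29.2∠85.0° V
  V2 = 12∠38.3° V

Step 1 — Convert each phasor to rectangular form:
  V1 = 29.2·(cos(85.0°) + j·sin(85.0°)) = 2.545 + j29.09 V
  V2 = 12·(cos(38.3°) + j·sin(38.3°)) = 9.417 + j7.437 V
Step 2 — Sum components: V_total = 11.96 + j36.53 V.
Step 3 — Convert to polar: |V_total| = 38.44 V, ∠V_total = 71.9°.

V_total = 38.44∠71.9° V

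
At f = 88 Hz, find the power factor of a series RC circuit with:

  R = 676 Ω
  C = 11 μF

Step 1 — Angular frequency: ω = 2π·f = 2π·88 = 552.9 rad/s.
Step 2 — Component impedances:
  R: Z = R = 676 Ω
  C: Z = 1/(jωC) = -j/(ω·C) = 0 - j164.4 Ω
Step 3 — Series combination: Z_total = R + C = 676 - j164.4 Ω = 695.7∠-13.7° Ω.
Step 4 — Power factor: PF = cos(φ) = Re(Z)/|Z| = 676/695.7 = 0.9717.
Step 5 — Type: Im(Z) = -164.4 ⇒ leading (phase φ = -13.7°).

PF = 0.9717 (leading, φ = -13.7°)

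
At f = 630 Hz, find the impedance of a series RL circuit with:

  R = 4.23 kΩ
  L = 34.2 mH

Step 1 — Angular frequency: ω = 2π·f = 2π·630 = 3958 rad/s.
Step 2 — Component impedances:
  R: Z = R = 4230 Ω
  L: Z = jωL = j·3958·0.0342 = 0 + j135.4 Ω
Step 3 — Series combination: Z_total = R + L = 4230 + j135.4 Ω = 4232∠1.8° Ω.

Z = 4230 + j135.4 Ω = 4232∠1.8° Ω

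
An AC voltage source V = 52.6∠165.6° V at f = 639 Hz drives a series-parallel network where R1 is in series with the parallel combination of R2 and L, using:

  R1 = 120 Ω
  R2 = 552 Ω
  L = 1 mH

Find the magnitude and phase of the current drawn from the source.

Step 1 — Angular frequency: ω = 2π·f = 2π·639 = 4015 rad/s.
Step 2 — Component impedances:
  R1: Z = R = 120 Ω
  R2: Z = R = 552 Ω
  L: Z = jωL = j·4015·0.001 = 0 + j4.015 Ω
Step 3 — Parallel branch: R2 || L = 1/(1/R2 + 1/L) = 0.0292 + j4.015 Ω.
Step 4 — Series with R1: Z_total = R1 + (R2 || L) = 120 + j4.015 Ω = 120.1∠1.9° Ω.
Step 5 — Source phasor: V = 52.6∠165.6° V = -50.95 + j13.08 V.
Step 6 — Ohm's law: I = V / Z_total = (-50.95 + j13.08) / (120 + j4.015) = -0.4203 + j0.123 A.
Step 7 — Convert to polar: |I| = 0.438 A, ∠I = 163.7°.

I = 0.438∠163.7° A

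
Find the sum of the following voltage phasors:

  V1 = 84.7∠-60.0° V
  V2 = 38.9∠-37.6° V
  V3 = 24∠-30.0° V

Step 1 — Convert each phasor to rectangular form:
  V1 = 84.7·(cos(-60.0°) + j·sin(-60.0°)) = 42.35 - j73.35 V
  V2 = 38.9·(cos(-37.6°) + j·sin(-37.6°)) = 30.82 - j23.73 V
  V3 = 24·(cos(-30.0°) + j·sin(-30.0°)) = 20.78 - j12 V
Step 2 — Sum components: V_total = 93.95 - j109.1 V.
Step 3 — Convert to polar: |V_total| = 144 V, ∠V_total = -49.3°.

V_total = 144∠-49.3° V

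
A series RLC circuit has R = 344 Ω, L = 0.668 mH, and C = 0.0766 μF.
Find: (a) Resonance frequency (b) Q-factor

Step 1 — Resonance condition Im(Z)=0 gives ω₀ = 1/√(LC).
Step 2 — ω₀ = 1/√(0.000668·7.66e-08) = 1.398e+05 rad/s.
Step 3 — f₀ = ω₀/(2π) = 2.225e+04 Hz.
Step 4 — Series Q: Q = ω₀L/R = 1.398e+05·0.000668/344 = 0.2715.

(a) f₀ = 2.225e+04 Hz  (b) Q = 0.2715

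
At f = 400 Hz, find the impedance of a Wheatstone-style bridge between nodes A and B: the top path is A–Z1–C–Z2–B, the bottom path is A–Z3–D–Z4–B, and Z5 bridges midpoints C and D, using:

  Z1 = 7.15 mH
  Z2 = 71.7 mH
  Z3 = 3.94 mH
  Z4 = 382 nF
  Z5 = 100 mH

Step 1 — Angular frequency: ω = 2π·f = 2π·400 = 2513 rad/s.
Step 2 — Component impedances:
  Z1: Z = jωL = j·2513·0.00715 = 0 + j17.97 Ω
  Z2: Z = jωL = j·2513·0.0717 = 0 + j180.2 Ω
  Z3: Z = jωL = j·2513·0.00394 = 0 + j9.902 Ω
  Z4: Z = 1/(jωC) = -j/(ω·C) = 0 - j1042 Ω
  Z5: Z = jωL = j·2513·0.1 = 0 + j251.3 Ω
Step 3 — Bridge requires nodal analysis (the Z5 bridge couples midpoints C and D, so the two paths cannot be reduced to a simple series/parallel combination). Setting node B to ground and injecting 1 A at node A, the 3-node admittance system at A, C, D solves to V_A = Z_AB = 0 + j243.1 Ω = 243.1∠90.0° Ω.

Z = 0 + j243.1 Ω = 243.1∠90.0° Ω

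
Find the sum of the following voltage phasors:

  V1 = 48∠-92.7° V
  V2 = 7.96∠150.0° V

Step 1 — Convert each phasor to rectangular form:
  V1 = 48·(cos(-92.7°) + j·sin(-92.7°)) = -2.261 - j47.95 V
  V2 = 7.96·(cos(150.0°) + j·sin(150.0°)) = -6.894 + j3.98 V
Step 2 — Sum components: V_total = -9.155 - j43.97 V.
Step 3 — Convert to polar: |V_total| = 44.91 V, ∠V_total = -101.8°.

V_total = 44.91∠-101.8° V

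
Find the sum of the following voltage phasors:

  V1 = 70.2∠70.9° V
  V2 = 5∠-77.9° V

Step 1 — Convert each phasor to rectangular form:
  V1 = 70.2·(cos(70.9°) + j·sin(70.9°)) = 22.97 + j66.34 V
  V2 = 5·(cos(-77.9°) + j·sin(-77.9°)) = 1.048 - j4.889 V
Step 2 — Sum components: V_total = 24.02 + j61.45 V.
Step 3 — Convert to polar: |V_total| = 65.97 V, ∠V_total = 68.6°.

V_total = 65.97∠68.6° V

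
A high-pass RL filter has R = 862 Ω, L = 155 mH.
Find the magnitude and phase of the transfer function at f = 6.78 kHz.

Step 1 — Angular frequency: ω = 2π·6780 = 4.26e+04 rad/s.
Step 2 — Transfer function: H(jω) = jωL/(R + jωL).
Step 3 — Numerator jωL = j·6603; denominator R + jωL = 862 + j6603.
Step 4 — H = 0.9832 + j0.1284.
Step 5 — Magnitude: |H| = 0.9916 (-0.1 dB); phase: φ = 7.4°.

|H| = 0.9916 (-0.1 dB), φ = 7.4°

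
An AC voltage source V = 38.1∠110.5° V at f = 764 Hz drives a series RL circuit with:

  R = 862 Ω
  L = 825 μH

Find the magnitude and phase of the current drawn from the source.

Step 1 — Angular frequency: ω = 2π·f = 2π·764 = 4800 rad/s.
Step 2 — Component impedances:
  R: Z = R = 862 Ω
  L: Z = jωL = j·4800·0.000825 = 0 + j3.96 Ω
Step 3 — Series combination: Z_total = R + L = 862 + j3.96 Ω = 862∠0.3° Ω.
Step 4 — Source phasor: V = 38.1∠110.5° V = -13.34 + j35.69 V.
Step 5 — Ohm's law: I = V / Z_total = (-13.34 + j35.69) / (862 + j3.96) = -0.01529 + j0.04147 A.
Step 6 — Convert to polar: |I| = 0.0442 A, ∠I = 110.2°.

I = 0.0442∠110.2° A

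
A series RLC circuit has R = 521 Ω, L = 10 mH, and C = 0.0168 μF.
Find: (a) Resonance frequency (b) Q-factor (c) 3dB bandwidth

Step 1 — Resonance: ω₀ = 1/√(LC) = 1/√(0.01·1.68e-08) = 7.715e+04 rad/s.
Step 2 — f₀ = ω₀/(2π) = 1.228e+04 Hz.
Step 3 — Series Q: Q = ω₀L/R = 7.715e+04·0.01/521 = 1.481.
Step 4 — Bandwidth: Δω = ω₀/Q = 5.21e+04 rad/s; BW = Δω/(2π) = 8292 Hz.

(a) f₀ = 1.228e+04 Hz  (b) Q = 1.481  (c) BW = 8292 Hz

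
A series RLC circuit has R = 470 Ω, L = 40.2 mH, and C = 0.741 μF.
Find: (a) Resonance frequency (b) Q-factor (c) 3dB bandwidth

Step 1 — Resonance: ω₀ = 1/√(LC) = 1/√(0.0402·7.41e-07) = 5794 rad/s.
Step 2 — f₀ = ω₀/(2π) = 922.1 Hz.
Step 3 — Series Q: Q = ω₀L/R = 5794·0.0402/470 = 0.4956.
Step 4 — Bandwidth: Δω = ω₀/Q = 1.169e+04 rad/s; BW = Δω/(2π) = 1861 Hz.

(a) f₀ = 922.1 Hz  (b) Q = 0.4956  (c) BW = 1861 Hz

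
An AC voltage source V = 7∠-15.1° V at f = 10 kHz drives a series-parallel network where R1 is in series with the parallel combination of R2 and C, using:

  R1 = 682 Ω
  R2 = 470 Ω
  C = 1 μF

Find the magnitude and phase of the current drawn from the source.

Step 1 — Angular frequency: ω = 2π·f = 2π·1e+04 = 6.283e+04 rad/s.
Step 2 — Component impedances:
  R1: Z = R = 682 Ω
  R2: Z = R = 470 Ω
  C: Z = 1/(jωC) = -j/(ω·C) = 0 - j15.92 Ω
Step 3 — Parallel branch: R2 || C = 1/(1/R2 + 1/C) = 0.5383 - j15.9 Ω.
Step 4 — Series with R1: Z_total = R1 + (R2 || C) = 682.5 - j15.9 Ω = 682.7∠-1.3° Ω.
Step 5 — Source phasor: V = 7∠-15.1° V = 6.758 - j1.824 V.
Step 6 — Ohm's law: I = V / Z_total = (6.758 - j1.824) / (682.5 - j15.9) = 0.009959 - j0.00244 A.
Step 7 — Convert to polar: |I| = 0.01025 A, ∠I = -13.8°.

I = 0.01025∠-13.8° A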